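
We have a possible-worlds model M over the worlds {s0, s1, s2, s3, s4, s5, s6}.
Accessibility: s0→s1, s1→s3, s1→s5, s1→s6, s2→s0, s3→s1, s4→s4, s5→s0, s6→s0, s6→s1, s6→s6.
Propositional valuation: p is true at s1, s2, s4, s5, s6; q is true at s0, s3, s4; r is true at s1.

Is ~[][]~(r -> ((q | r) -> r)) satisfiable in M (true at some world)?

Yes

Let φ = ~[][]~(r -> ((q | r) -> r)). Evaluate φ at each world:
  s0 (successors {s1}): φ is true.
  s1 (successors {s3, s5, s6}): φ is true.
  s2 (successors {s0}): φ is true.
  s3 (successors {s1}): φ is true.
  s4 (successors {s4}): φ is true.
  s5 (successors {s0}): φ is true.
  s6 (successors {s0, s1, s6}): φ is true.
Detail at s0 (witness):
  At s0: [][]~(r -> ((q | r) -> r)) is false, so ~[][]~(r -> ((q | r) -> r)) is true.
    At s0: [][]~(r -> ((q | r) -> r)) requires []~(r -> ((q | r) -> r)) at every successor {s1}.
      []~(r -> ((q | r) -> r)) fails at s1, so [][]~(r -> ((q | r) -> r)) is false at s0.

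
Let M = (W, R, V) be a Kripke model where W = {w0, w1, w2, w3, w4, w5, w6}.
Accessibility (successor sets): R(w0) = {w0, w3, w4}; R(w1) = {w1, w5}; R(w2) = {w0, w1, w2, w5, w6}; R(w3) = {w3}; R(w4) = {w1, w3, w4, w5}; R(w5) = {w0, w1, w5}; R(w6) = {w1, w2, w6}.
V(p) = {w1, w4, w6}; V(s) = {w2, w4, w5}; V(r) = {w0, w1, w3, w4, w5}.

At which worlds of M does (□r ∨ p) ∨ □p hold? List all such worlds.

w0, w1, w3, w4, w5, w6

Let φ = (□r ∨ p) ∨ □p. Evaluate φ at each world:
  w0 (successors {w0, w3, w4}): φ is true.
  w1 (successors {w1, w5}): φ is true.
  w2 (successors {w0, w1, w2, w5, w6}): φ is false.
  w3 (successors {w3}): φ is true.
  w4 (successors {w1, w3, w4, w5}): φ is true.
  w5 (successors {w0, w1, w5}): φ is true.
  w6 (successors {w1, w2, w6}): φ is true.
For instance, at w3:
  At w3: □r ∨ p is true, □p is false, so (□r ∨ p) ∨ □p is true.
    At w3: □r is true, p is false, so □r ∨ p is true.
      At w3: □r requires r at every successor {w3}.
        At w3: r is true.
      So □r is true at w3.
    At w3: □p requires p at every successor {w3}.
      p fails at w3, so □p is false at w3.
Satisfying worlds: {w0, w1, w3, w4, w5, w6}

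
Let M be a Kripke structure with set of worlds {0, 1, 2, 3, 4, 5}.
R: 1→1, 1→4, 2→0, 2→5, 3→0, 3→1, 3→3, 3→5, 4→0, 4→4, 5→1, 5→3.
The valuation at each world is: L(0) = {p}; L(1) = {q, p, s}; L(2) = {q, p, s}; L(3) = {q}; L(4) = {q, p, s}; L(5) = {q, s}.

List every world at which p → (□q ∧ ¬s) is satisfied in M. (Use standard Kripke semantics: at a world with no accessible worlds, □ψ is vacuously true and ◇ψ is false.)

Let φ = p → (□q ∧ ¬s). Evaluate φ at each world:
  0 (successors ∅): φ is true.
  1 (successors {1, 4}): φ is false.
  2 (successors {0, 5}): φ is false.
  3 (successors {0, 1, 3, 5}): φ is true.
  4 (successors {0, 4}): φ is false.
  5 (successors {1, 3}): φ is true.
For instance, at 2:
  At 2: p is true, □q ∧ ¬s is false, so p → (□q ∧ ¬s) is false.
    At 2: □q is false, ¬s is false, so □q ∧ ¬s is false.
      At 2: □q requires q at every successor {0, 5}.
        q fails at 0, so □q is false at 2.
Satisfying worlds: {0, 3, 5}

0, 3, 5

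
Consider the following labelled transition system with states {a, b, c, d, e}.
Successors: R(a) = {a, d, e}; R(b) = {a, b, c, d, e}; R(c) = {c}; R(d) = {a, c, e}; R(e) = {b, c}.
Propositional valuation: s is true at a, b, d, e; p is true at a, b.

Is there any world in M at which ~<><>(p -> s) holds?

No

Recall that <>ψ holds at a world iff ψ holds at some accessible world.
Let φ = ~<><>(p -> s). Evaluate φ at each world:
  a (successors {a, d, e}): φ is false.
  b (successors {a, b, c, d, e}): φ is false.
  c (successors {c}): φ is false.
  d (successors {a, c, e}): φ is false.
  e (successors {b, c}): φ is false.
For instance, at e:
  At e: <><>(p -> s) is true, so ~<><>(p -> s) is false.
    At e: <><>(p -> s) requires <>(p -> s) at some successor in {b, c}.
      <>(p -> s) holds at b, so <><>(p -> s) is true at e.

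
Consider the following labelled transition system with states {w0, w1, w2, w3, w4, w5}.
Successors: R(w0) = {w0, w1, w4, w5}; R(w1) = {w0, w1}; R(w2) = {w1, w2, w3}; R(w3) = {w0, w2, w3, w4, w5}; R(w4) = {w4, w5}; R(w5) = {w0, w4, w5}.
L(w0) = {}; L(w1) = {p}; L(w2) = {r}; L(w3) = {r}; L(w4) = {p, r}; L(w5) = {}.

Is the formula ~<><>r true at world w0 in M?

No

At w0: <><>r is true, so ~<><>r is false.
  At w0: <><>r requires <>r at some successor in {w0, w1, w4, w5}.
    <>r holds at w0, so <><>r is true at w0.
      At w0: <>r requires r at some successor in {w0, w1, w4, w5}.
        r holds at w4, so <>r is true at w0.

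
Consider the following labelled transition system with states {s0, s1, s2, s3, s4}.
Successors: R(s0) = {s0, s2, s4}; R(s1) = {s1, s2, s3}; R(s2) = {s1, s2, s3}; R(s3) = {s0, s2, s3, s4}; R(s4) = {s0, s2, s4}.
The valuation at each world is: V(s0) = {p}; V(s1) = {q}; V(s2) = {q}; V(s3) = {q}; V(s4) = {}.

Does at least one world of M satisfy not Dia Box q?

No

Recall that Box ψ holds at a world iff ψ holds at every accessible world, and Dia ψ holds iff ψ holds at some accessible world.
Let φ = not Dia Box q. Evaluate φ at each world:
  s0 (successors {s0, s2, s4}): φ is false.
  s1 (successors {s1, s2, s3}): φ is false.
  s2 (successors {s1, s2, s3}): φ is false.
  s3 (successors {s0, s2, s3, s4}): φ is false.
  s4 (successors {s0, s2, s4}): φ is false.
For instance, at s4:
  At s4: Dia Box q is true, so not Dia Box q is false.
    At s4: Dia Box q requires Box q at some successor in {s0, s2, s4}.
      Box q holds at s2, so Dia Box q is true at s4.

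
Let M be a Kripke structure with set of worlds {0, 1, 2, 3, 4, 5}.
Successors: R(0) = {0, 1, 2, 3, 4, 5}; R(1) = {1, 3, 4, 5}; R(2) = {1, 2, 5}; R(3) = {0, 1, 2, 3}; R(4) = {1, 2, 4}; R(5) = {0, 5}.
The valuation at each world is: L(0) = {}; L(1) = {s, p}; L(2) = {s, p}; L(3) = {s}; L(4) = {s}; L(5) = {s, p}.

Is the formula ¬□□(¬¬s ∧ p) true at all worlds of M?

Yes

Let φ = ¬□□(¬¬s ∧ p). Evaluate φ at each world:
  0 (successors {0, 1, 2, 3, 4, 5}): φ is true.
  1 (successors {1, 3, 4, 5}): φ is true.
  2 (successors {1, 2, 5}): φ is true.
  3 (successors {0, 1, 2, 3}): φ is true.
  4 (successors {1, 2, 4}): φ is true.
  5 (successors {0, 5}): φ is true.
For instance, at 1:
  At 1: □□(¬¬s ∧ p) is false, so ¬□□(¬¬s ∧ p) is true.
    At 1: □□(¬¬s ∧ p) requires □(¬¬s ∧ p) at every successor {1, 3, 4, 5}.
      □(¬¬s ∧ p) fails at 1, so □□(¬¬s ∧ p) is false at 1.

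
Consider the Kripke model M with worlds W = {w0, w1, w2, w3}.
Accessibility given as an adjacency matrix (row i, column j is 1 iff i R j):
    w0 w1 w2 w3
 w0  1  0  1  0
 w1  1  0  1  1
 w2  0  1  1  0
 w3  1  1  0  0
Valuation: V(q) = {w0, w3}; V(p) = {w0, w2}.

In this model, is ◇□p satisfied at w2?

No

Recall that □ψ holds at a world iff ψ holds at every accessible world, and ◇ψ holds iff ψ holds at some accessible world.
At w2: ◇□p requires □p at some successor in {w1, w2}.
  At w1: □p is false.
  At w2: □p is false.
So ◇□p is false at w2.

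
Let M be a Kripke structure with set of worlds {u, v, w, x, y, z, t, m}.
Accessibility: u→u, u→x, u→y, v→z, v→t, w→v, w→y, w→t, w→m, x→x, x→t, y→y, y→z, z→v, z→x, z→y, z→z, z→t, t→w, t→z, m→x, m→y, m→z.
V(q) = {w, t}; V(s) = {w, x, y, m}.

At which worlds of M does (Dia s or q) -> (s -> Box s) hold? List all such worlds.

Let φ = (Dia s or q) -> (s -> Box s). Evaluate φ at each world:
  u (successors {u, x, y}): φ is true.
  v (successors {z, t}): φ is true.
  w (successors {v, y, t, m}): φ is false.
  x (successors {x, t}): φ is false.
  y (successors {y, z}): φ is false.
  z (successors {v, x, y, z, t}): φ is true.
  t (successors {w, z}): φ is true.
  m (successors {x, y, z}): φ is false.
For instance, at x:
  At x: Dia s or q is true, s -> Box s is false, so (Dia s or q) -> (s -> Box s) is false.
    At x: Dia s is true, q is false, so Dia s or q is true.
      At x: Dia s requires s at some successor in {x, t}.
        s holds at x, so Dia s is true at x.
    At x: s is true, Box s is false, so s -> Box s is false.
      At x: Box s requires s at every successor {x, t}.
        s fails at t, so Box s is false at x.
Satisfying worlds: {u, v, z, t}

u, v, z, t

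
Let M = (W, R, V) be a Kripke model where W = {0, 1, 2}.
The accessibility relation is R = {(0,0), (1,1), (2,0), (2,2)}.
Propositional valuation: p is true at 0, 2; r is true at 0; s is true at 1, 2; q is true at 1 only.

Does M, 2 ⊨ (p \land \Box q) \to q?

Yes

At 2: p \land \Box q is false, q is false, so (p \land \Box q) \to q is true.
  At 2: p is true, \Box q is false, so p \land \Box q is false.
    At 2: \Box q requires q at every successor {0, 2}.
      q fails at 0, so \Box q is false at 2.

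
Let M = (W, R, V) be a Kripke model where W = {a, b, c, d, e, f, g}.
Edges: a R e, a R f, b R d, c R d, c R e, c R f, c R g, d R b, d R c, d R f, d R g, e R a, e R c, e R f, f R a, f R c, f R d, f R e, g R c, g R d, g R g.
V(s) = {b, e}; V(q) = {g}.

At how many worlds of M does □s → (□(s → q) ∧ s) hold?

Let φ = □s → (□(s → q) ∧ s). Evaluate φ at each world:
  a (successors {e, f}): φ is true.
  b (successors {d}): φ is true.
  c (successors {d, e, f, g}): φ is true.
  d (successors {b, c, f, g}): φ is true.
  e (successors {a, c, f}): φ is true.
  f (successors {a, c, d, e}): φ is true.
  g (successors {c, d, g}): φ is true.
For instance, at a:
  At a: □s is false, □(s → q) ∧ s is false, so □s → (□(s → q) ∧ s) is true.
    At a: □s requires s at every successor {e, f}.
      s fails at f, so □s is false at a.
    At a: □(s → q) is false, s is false, so □(s → q) ∧ s is false.
      At a: □(s → q) requires s → q at every successor {e, f}.
        s → q fails at e, so □(s → q) is false at a.
Satisfying worlds: {a, b, c, d, e, f, g}

7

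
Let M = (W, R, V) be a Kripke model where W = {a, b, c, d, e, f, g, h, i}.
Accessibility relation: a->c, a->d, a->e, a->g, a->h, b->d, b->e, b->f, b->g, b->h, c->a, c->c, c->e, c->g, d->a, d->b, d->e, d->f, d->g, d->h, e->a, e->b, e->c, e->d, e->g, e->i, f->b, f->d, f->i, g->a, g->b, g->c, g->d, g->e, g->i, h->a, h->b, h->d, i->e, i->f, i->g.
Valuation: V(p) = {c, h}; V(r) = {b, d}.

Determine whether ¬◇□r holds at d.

At d: ◇□r is false, so ¬◇□r is true.
  At d: ◇□r requires □r at some successor in {a, b, e, f, g, h}.
    At a: □r is false.
    At b: □r is false.
    At e: □r is false.
    At f: □r is false.
    At g: □r is false.
    At h: □r is false.
  So ◇□r is false at d.

Yes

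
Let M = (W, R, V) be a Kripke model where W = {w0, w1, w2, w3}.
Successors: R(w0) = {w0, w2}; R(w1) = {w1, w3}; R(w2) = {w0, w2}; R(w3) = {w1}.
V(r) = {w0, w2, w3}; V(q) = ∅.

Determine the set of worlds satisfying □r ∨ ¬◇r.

Recall that □ψ holds at a world iff ψ holds at every accessible world, and ◇ψ holds iff ψ holds at some accessible world.
Let φ = □r ∨ ¬◇r. Evaluate φ at each world:
  w0 (successors {w0, w2}): φ is true.
  w1 (successors {w1, w3}): φ is false.
  w2 (successors {w0, w2}): φ is true.
  w3 (successors {w1}): φ is true.
For instance, at w0:
  At w0: □r is true, ¬◇r is false, so □r ∨ ¬◇r is true.
    At w0: □r requires r at every successor {w0, w2}.
      At w0: r is true.
      At w2: r is true.
    So □r is true at w0.
    At w0: ◇r is true, so ¬◇r is false.
      At w0: ◇r requires r at some successor in {w0, w2}.
        r holds at w0, so ◇r is true at w0.
Satisfying worlds: {w0, w2, w3}

w0, w2, w3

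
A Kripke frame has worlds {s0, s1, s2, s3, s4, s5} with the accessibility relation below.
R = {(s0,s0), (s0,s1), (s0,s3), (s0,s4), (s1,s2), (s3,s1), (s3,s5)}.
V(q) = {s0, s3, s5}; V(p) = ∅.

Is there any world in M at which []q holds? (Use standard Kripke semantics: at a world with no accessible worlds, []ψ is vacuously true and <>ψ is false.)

Recall that []ψ holds at a world iff ψ holds at every accessible world, and <>ψ holds iff ψ holds at some accessible world.
Let φ = []q. Evaluate φ at each world:
  s0 (successors {s0, s1, s3, s4}): φ is false.
  s1 (successors {s2}): φ is false.
  s2 (successors ∅): φ is true.
  s3 (successors {s1, s5}): φ is false.
  s4 (successors ∅): φ is true.
  s5 (successors ∅): φ is true.
Detail at s2 (witness):
  At s2: no accessible worlds, so []q holds vacuously.

Yes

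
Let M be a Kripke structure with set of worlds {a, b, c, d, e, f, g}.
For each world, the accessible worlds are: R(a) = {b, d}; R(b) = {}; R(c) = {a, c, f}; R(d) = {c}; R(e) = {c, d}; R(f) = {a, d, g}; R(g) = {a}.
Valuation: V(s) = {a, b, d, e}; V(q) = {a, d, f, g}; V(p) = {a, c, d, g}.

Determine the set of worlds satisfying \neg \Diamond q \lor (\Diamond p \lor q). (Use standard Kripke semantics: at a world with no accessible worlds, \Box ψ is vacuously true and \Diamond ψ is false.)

Recall that \Diamond ψ holds at a world iff ψ holds at some accessible world.
Let φ = \neg \Diamond q \lor (\Diamond p \lor q). Evaluate φ at each world:
  a (successors {b, d}): φ is true.
  b (successors ∅): φ is true.
  c (successors {a, c, f}): φ is true.
  d (successors {c}): φ is true.
  e (successors {c, d}): φ is true.
  f (successors {a, d, g}): φ is true.
  g (successors {a}): φ is true.
For instance, at d:
  At d: \neg \Diamond q is true, \Diamond p \lor q is true, so \neg \Diamond q \lor (\Diamond p \lor q) is true.
    At d: \Diamond q is false, so \neg \Diamond q is true.
      At d: \Diamond q requires q at some successor in {c}.
        At c: q is false.
      So \Diamond q is false at d.
    At d: \Diamond p is true, q is true, so \Diamond p \lor q is true.
      At d: \Diamond p requires p at some successor in {c}.
        p holds at c, so \Diamond p is true at d.
Satisfying worlds: {a, b, c, d, e, f, g}

a, b, c, d, e, f, g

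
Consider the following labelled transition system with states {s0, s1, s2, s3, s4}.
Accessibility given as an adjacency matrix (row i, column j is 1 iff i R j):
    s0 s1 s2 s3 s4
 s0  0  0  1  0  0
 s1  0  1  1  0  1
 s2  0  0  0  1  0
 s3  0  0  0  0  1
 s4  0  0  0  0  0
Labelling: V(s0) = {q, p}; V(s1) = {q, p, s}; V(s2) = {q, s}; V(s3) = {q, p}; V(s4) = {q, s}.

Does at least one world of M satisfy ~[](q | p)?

Let φ = ~[](q | p). Evaluate φ at each world:
  s0 (successors {s2}): φ is false.
  s1 (successors {s1, s2, s4}): φ is false.
  s2 (successors {s3}): φ is false.
  s3 (successors {s4}): φ is false.
  s4 (successors ∅): φ is false.
For instance, at s2:
  At s2: [](q | p) is true, so ~[](q | p) is false.
    At s2: [](q | p) requires q | p at every successor {s3}.
      At s3: q | p is true.
    So [](q | p) is true at s2.

No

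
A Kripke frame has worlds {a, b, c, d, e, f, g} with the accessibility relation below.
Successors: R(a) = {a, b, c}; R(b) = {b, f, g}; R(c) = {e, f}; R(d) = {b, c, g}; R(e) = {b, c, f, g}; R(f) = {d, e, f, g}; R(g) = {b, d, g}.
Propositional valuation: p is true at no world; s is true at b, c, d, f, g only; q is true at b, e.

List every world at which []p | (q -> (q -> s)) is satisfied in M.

a, b, c, d, f, g

Let φ = []p | (q -> (q -> s)). Evaluate φ at each world:
  a (successors {a, b, c}): φ is true.
  b (successors {b, f, g}): φ is true.
  c (successors {e, f}): φ is true.
  d (successors {b, c, g}): φ is true.
  e (successors {b, c, f, g}): φ is false.
  f (successors {d, e, f, g}): φ is true.
  g (successors {b, d, g}): φ is true.
For instance, at a:
  At a: []p is false, q -> (q -> s) is true, so []p | (q -> (q -> s)) is true.
    At a: []p requires p at every successor {a, b, c}.
      p fails at a, so []p is false at a.
Satisfying worlds: {a, b, c, d, f, g}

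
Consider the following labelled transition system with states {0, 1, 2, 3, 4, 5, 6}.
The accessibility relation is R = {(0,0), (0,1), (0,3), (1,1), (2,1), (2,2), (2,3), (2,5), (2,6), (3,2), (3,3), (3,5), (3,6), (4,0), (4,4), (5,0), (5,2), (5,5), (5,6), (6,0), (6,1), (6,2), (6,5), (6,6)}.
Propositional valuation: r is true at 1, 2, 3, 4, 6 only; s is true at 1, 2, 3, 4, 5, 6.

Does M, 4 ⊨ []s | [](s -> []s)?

No

Recall that []ψ holds at a world iff ψ holds at every accessible world, and <>ψ holds iff ψ holds at some accessible world.
At 4: []s is false, [](s -> []s) is false, so []s | [](s -> []s) is false.
  At 4: []s requires s at every successor {0, 4}.
    s fails at 0, so []s is false at 4.
  At 4: [](s -> []s) requires s -> []s at every successor {0, 4}.
    s -> []s fails at 4, so [](s -> []s) is false at 4.
      At 4: s is true, []s is false, so s -> []s is false.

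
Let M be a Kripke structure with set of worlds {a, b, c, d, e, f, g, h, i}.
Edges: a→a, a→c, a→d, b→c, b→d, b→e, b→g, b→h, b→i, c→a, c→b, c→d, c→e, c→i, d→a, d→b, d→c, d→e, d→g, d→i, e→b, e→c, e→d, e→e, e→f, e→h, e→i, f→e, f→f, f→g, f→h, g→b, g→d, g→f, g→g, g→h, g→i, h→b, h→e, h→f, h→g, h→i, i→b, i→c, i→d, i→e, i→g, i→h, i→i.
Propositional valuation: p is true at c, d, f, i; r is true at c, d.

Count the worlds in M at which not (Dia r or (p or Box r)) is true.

1

Let φ = not (Dia r or (p or Box r)). Evaluate φ at each world:
  a (successors {a, c, d}): φ is false.
  b (successors {c, d, e, g, h, i}): φ is false.
  c (successors {a, b, d, e, i}): φ is false.
  d (successors {a, b, c, e, g, i}): φ is false.
  e (successors {b, c, d, e, f, h, i}): φ is false.
  f (successors {e, f, g, h}): φ is false.
  g (successors {b, d, f, g, h, i}): φ is false.
  h (successors {b, e, f, g, i}): φ is true.
  i (successors {b, c, d, e, g, h, i}): φ is false.
For instance, at h:
  At h: Dia r or (p or Box r) is false, so not (Dia r or (p or Box r)) is true.
    At h: Dia r is false, p or Box r is false, so Dia r or (p or Box r) is false.
      At h: Dia r requires r at some successor in {b, e, f, g, i}.
        At b: r is false.
        At e: r is false.
        At f: r is false.
        At g: r is false.
        At i: r is false.
      So Dia r is false at h.
      At h: p is false, Box r is false, so p or Box r is false.
Satisfying worlds: {h}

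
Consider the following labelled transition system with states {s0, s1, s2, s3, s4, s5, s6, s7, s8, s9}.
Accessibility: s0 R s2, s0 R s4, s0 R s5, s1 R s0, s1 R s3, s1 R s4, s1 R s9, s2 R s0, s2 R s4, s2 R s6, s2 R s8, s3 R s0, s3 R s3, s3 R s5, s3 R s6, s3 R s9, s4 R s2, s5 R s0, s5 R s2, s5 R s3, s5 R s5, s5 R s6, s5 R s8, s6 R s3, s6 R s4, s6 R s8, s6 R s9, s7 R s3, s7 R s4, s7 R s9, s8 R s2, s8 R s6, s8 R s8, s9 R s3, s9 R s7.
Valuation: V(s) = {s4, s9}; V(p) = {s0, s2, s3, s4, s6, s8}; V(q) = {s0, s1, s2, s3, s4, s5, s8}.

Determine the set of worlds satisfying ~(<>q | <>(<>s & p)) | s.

s4, s9

Let φ = ~(<>q | <>(<>s & p)) | s. Evaluate φ at each world:
  s0 (successors {s2, s4, s5}): φ is false.
  s1 (successors {s0, s3, s4, s9}): φ is false.
  s2 (successors {s0, s4, s6, s8}): φ is false.
  s3 (successors {s0, s3, s5, s6, s9}): φ is false.
  s4 (successors {s2}): φ is true.
  s5 (successors {s0, s2, s3, s5, s6, s8}): φ is false.
  s6 (successors {s3, s4, s8, s9}): φ is false.
  s7 (successors {s3, s4, s9}): φ is false.
  s8 (successors {s2, s6, s8}): φ is false.
  s9 (successors {s3, s7}): φ is true.
For instance, at s8:
  At s8: ~(<>q | <>(<>s & p)) is false, s is false, so ~(<>q | <>(<>s & p)) | s is false.
    At s8: <>q | <>(<>s & p) is true, so ~(<>q | <>(<>s & p)) is false.
      At s8: <>q is true, <>(<>s & p) is true, so <>q | <>(<>s & p) is true.
Satisfying worlds: {s4, s9}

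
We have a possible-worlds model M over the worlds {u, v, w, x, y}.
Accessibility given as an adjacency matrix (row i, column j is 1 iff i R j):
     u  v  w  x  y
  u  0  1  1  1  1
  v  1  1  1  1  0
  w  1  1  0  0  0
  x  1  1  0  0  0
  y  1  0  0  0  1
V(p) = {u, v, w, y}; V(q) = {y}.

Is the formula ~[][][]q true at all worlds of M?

Yes

Let φ = ~[][][]q. Evaluate φ at each world:
  u (successors {v, w, x, y}): φ is true.
  v (successors {u, v, w, x}): φ is true.
  w (successors {u, v}): φ is true.
  x (successors {u, v}): φ is true.
  y (successors {u, y}): φ is true.
For instance, at u:
  At u: [][][]q is false, so ~[][][]q is true.
    At u: [][][]q requires [][]q at every successor {v, w, x, y}.
      [][]q fails at v, so [][][]q is false at u.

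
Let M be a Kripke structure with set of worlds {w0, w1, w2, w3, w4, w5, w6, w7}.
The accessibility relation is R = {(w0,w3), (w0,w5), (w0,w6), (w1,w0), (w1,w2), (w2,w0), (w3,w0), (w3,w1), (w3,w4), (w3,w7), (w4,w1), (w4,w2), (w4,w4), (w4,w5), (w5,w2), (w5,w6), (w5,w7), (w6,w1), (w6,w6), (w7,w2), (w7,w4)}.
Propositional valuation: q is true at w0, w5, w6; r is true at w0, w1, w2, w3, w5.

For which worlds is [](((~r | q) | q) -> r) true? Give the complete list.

Let φ = [](((~r | q) | q) -> r). Evaluate φ at each world:
  w0 (successors {w3, w5, w6}): φ is false.
  w1 (successors {w0, w2}): φ is true.
  w2 (successors {w0}): φ is true.
  w3 (successors {w0, w1, w4, w7}): φ is false.
  w4 (successors {w1, w2, w4, w5}): φ is false.
  w5 (successors {w2, w6, w7}): φ is false.
  w6 (successors {w1, w6}): φ is false.
  w7 (successors {w2, w4}): φ is false.
For instance, at w2:
  At w2: [](((~r | q) | q) -> r) requires ((~r | q) | q) -> r at every successor {w0}.
    At w0: ((~r | q) | q) -> r is true.
  So [](((~r | q) | q) -> r) is true at w2.
Satisfying worlds: {w1, w2}

w1, w2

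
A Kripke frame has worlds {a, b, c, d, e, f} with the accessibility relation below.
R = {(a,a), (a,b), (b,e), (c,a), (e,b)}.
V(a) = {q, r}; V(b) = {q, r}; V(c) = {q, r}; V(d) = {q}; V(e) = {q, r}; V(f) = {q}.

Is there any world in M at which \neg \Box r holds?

Let φ = \neg \Box r. Evaluate φ at each world:
  a (successors {a, b}): φ is false.
  b (successors {e}): φ is false.
  c (successors {a}): φ is false.
  d (successors ∅): φ is false.
  e (successors {b}): φ is false.
  f (successors ∅): φ is false.
For instance, at e:
  At e: \Box r is true, so \neg \Box r is false.
    At e: \Box r requires r at every successor {b}.
      At b: r is true.
    So \Box r is true at e.

No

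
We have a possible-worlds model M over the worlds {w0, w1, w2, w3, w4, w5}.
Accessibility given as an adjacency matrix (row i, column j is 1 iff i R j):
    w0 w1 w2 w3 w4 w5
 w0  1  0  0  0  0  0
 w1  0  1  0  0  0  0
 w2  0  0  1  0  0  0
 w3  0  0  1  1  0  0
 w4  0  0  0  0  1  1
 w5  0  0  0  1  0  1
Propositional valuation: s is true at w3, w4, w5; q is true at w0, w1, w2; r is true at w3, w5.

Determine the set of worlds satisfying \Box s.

Recall that \Box ψ holds at a world iff ψ holds at every accessible world, and \Diamond ψ holds iff ψ holds at some accessible world.
Let φ = \Box s. Evaluate φ at each world:
  w0 (successors {w0}): φ is false.
  w1 (successors {w1}): φ is false.
  w2 (successors {w2}): φ is false.
  w3 (successors {w2, w3}): φ is false.
  w4 (successors {w4, w5}): φ is true.
  w5 (successors {w3, w5}): φ is true.
For instance, at w5:
  At w5: \Box s requires s at every successor {w3, w5}.
    At w3: s is true.
    At w5: s is true.
  So \Box s is true at w5.
Satisfying worlds: {w4, w5}

w4, w5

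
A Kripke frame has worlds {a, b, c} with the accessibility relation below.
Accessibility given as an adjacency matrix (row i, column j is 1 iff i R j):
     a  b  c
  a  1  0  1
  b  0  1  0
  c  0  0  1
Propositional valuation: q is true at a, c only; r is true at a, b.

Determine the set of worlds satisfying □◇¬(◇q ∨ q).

b

Recall that □ψ holds at a world iff ψ holds at every accessible world, and ◇ψ holds iff ψ holds at some accessible world.
Let φ = □◇¬(◇q ∨ q). Evaluate φ at each world:
  a (successors {a, c}): φ is false.
  b (successors {b}): φ is true.
  c (successors {c}): φ is false.
For instance, at b:
  At b: □◇¬(◇q ∨ q) requires ◇¬(◇q ∨ q) at every successor {b}.
      At b: ◇¬(◇q ∨ q) requires ¬(◇q ∨ q) at some successor in {b}.
        ¬(◇q ∨ q) holds at b, so ◇¬(◇q ∨ q) is true at b.
  So □◇¬(◇q ∨ q) is true at b.
Satisfying worlds: {b}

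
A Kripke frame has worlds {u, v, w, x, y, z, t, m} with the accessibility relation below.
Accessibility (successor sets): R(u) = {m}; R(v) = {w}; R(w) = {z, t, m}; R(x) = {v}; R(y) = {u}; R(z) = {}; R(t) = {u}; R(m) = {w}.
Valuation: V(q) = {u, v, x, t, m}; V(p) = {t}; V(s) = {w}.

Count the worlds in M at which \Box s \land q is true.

2

Let φ = \Box s \land q. Evaluate φ at each world:
  u (successors {m}): φ is false.
  v (successors {w}): φ is true.
  w (successors {z, t, m}): φ is false.
  x (successors {v}): φ is false.
  y (successors {u}): φ is false.
  z (successors ∅): φ is false.
  t (successors {u}): φ is false.
  m (successors {w}): φ is true.
For instance, at x:
  At x: \Box s is false, q is true, so \Box s \land q is false.
    At x: \Box s requires s at every successor {v}.
      s fails at v, so \Box s is false at x.
Satisfying worlds: {v, m}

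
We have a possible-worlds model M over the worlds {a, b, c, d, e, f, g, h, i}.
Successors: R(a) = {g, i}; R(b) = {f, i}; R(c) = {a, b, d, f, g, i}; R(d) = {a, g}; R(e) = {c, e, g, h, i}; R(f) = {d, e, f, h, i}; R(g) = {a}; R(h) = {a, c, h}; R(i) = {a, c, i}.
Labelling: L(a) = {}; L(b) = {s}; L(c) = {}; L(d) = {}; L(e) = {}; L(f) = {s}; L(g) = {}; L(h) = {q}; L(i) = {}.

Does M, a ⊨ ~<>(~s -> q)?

Yes

At a: <>(~s -> q) is false, so ~<>(~s -> q) is true.
  At a: <>(~s -> q) requires ~s -> q at some successor in {g, i}.
    At g: ~s -> q is false.
    At i: ~s -> q is false.
  So <>(~s -> q) is false at a.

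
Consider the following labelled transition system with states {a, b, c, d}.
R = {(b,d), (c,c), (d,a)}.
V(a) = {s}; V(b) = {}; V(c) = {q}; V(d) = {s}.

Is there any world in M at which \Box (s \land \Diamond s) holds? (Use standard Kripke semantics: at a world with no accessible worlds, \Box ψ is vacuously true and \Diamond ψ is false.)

Yes

Let φ = \Box (s \land \Diamond s). Evaluate φ at each world:
  a (successors ∅): φ is true.
  b (successors {d}): φ is true.
  c (successors {c}): φ is false.
  d (successors {a}): φ is false.
Detail at a (witness):
  At a: no accessible worlds, so \Box (s \land \Diamond s) holds vacuously.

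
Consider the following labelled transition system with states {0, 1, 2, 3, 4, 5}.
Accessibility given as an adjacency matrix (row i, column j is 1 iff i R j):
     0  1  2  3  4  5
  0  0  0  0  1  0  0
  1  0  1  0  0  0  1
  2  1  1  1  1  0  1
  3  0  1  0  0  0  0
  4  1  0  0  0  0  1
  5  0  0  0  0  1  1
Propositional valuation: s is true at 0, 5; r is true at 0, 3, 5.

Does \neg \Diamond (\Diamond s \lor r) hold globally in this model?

Let φ = \neg \Diamond (\Diamond s \lor r). Evaluate φ at each world:
  0 (successors {3}): φ is false.
  1 (successors {1, 5}): φ is false.
  2 (successors {0, 1, 2, 3, 5}): φ is false.
  3 (successors {1}): φ is false.
  4 (successors {0, 5}): φ is false.
  5 (successors {4, 5}): φ is false.
Detail at 0 (counterexample):
  At 0: \Diamond (\Diamond s \lor r) is true, so \neg \Diamond (\Diamond s \lor r) is false.
    At 0: \Diamond (\Diamond s \lor r) requires \Diamond s \lor r at some successor in {3}.
      \Diamond s \lor r holds at 3, so \Diamond (\Diamond s \lor r) is true at 0.

No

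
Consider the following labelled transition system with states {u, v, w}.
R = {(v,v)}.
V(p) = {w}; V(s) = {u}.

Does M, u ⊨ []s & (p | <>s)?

Recall that []ψ holds at a world iff ψ holds at every accessible world, and <>ψ holds iff ψ holds at some accessible world.
At u: []s is true, p | <>s is false, so []s & (p | <>s) is false.
  At u: no accessible worlds, so []s holds vacuously.
  At u: p is false, <>s is false, so p | <>s is false.
    At u: no accessible worlds, so <>s is false.

No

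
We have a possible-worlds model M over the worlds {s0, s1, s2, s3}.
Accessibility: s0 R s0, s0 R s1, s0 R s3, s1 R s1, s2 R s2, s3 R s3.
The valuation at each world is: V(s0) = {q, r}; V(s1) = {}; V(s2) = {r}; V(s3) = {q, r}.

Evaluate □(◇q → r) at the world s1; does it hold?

Yes

At s1: □(◇q → r) requires ◇q → r at every successor {s1}.
    At s1: ◇q is false, r is false, so ◇q → r is true.
      At s1: ◇q requires q at some successor in {s1}.
        At s1: q is false.
      So ◇q is false at s1.
So □(◇q → r) is true at s1.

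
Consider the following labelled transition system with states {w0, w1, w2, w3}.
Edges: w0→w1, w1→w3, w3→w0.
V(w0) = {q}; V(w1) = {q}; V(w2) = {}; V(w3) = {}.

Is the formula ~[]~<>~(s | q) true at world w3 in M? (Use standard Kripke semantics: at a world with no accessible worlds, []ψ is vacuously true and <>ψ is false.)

At w3: []~<>~(s | q) is true, so ~[]~<>~(s | q) is false.
  At w3: []~<>~(s | q) requires ~<>~(s | q) at every successor {w0}.
      At w0: <>~(s | q) is false, so ~<>~(s | q) is true.
  So []~<>~(s | q) is true at w3.

No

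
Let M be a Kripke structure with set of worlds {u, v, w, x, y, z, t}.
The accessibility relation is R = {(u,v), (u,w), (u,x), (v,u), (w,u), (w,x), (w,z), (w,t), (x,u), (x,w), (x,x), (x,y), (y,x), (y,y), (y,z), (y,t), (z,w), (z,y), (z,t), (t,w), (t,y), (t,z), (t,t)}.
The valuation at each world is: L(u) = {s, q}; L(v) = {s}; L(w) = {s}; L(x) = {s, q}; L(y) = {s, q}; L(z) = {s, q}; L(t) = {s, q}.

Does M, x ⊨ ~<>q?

No

Recall that <>ψ holds at a world iff ψ holds at some accessible world.
At x: <>q is true, so ~<>q is false.
  At x: <>q requires q at some successor in {u, w, x, y}.
    q holds at u, so <>q is true at x.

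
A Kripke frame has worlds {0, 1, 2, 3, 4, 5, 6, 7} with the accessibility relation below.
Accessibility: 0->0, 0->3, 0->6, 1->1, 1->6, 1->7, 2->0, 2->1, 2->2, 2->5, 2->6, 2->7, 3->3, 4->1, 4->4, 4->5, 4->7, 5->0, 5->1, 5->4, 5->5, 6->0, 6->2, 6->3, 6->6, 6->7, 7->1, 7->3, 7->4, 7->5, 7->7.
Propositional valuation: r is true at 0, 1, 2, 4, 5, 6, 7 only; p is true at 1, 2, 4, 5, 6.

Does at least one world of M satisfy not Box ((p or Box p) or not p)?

No

Let φ = not Box ((p or Box p) or not p). Evaluate φ at each world:
  0 (successors {0, 3, 6}): φ is false.
  1 (successors {1, 6, 7}): φ is false.
  2 (successors {0, 1, 2, 5, 6, 7}): φ is false.
  3 (successors {3}): φ is false.
  4 (successors {1, 4, 5, 7}): φ is false.
  5 (successors {0, 1, 4, 5}): φ is false.
  6 (successors {0, 2, 3, 6, 7}): φ is false.
  7 (successors {1, 3, 4, 5, 7}): φ is false.
For instance, at 3:
  At 3: Box ((p or Box p) or not p) is true, so not Box ((p or Box p) or not p) is false.
    At 3: Box ((p or Box p) or not p) requires (p or Box p) or not p at every successor {3}.
      At 3: (p or Box p) or not p is true.
    So Box ((p or Box p) or not p) is true at 3.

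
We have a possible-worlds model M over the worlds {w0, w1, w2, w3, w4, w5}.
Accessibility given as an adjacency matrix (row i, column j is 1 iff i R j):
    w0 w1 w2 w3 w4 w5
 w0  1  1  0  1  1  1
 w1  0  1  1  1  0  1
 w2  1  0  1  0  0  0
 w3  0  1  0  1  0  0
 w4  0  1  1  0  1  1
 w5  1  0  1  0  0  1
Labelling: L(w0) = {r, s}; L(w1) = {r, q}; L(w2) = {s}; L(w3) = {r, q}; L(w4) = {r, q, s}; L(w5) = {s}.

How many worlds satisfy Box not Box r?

Let φ = Box not Box r. Evaluate φ at each world:
  w0 (successors {w0, w1, w3, w4, w5}): φ is false.
  w1 (successors {w1, w2, w3, w5}): φ is false.
  w2 (successors {w0, w2}): φ is true.
  w3 (successors {w1, w3}): φ is false.
  w4 (successors {w1, w2, w4, w5}): φ is true.
  w5 (successors {w0, w2, w5}): φ is true.
For instance, at w1:
  At w1: Box not Box r requires not Box r at every successor {w1, w2, w3, w5}.
    not Box r fails at w3, so Box not Box r is false at w1.
      At w3: Box r is true, so not Box r is false.
Satisfying worlds: {w2, w4, w5}

3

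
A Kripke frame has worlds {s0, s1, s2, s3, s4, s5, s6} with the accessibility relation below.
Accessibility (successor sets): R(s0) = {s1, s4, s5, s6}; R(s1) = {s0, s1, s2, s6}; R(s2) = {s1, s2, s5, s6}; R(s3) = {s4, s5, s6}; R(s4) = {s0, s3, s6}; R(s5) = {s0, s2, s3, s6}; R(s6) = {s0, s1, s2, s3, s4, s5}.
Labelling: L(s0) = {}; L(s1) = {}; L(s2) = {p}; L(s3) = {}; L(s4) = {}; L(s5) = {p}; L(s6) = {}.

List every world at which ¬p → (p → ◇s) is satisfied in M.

s0, s1, s2, s3, s4, s5, s6

Recall that ◇ψ holds at a world iff ψ holds at some accessible world.
Let φ = ¬p → (p → ◇s). Evaluate φ at each world:
  s0 (successors {s1, s4, s5, s6}): φ is true.
  s1 (successors {s0, s1, s2, s6}): φ is true.
  s2 (successors {s1, s2, s5, s6}): φ is true.
  s3 (successors {s4, s5, s6}): φ is true.
  s4 (successors {s0, s3, s6}): φ is true.
  s5 (successors {s0, s2, s3, s6}): φ is true.
  s6 (successors {s0, s1, s2, s3, s4, s5}): φ is true.
For instance, at s2:
  At s2: ¬p is false, p → ◇s is false, so ¬p → (p → ◇s) is true.
    At s2: p is true, ◇s is false, so p → ◇s is false.
      At s2: ◇s requires s at some successor in {s1, s2, s5, s6}.
        At s1: s is false.
        At s2: s is false.
        At s5: s is false.
        At s6: s is false.
      So ◇s is false at s2.
Satisfying worlds: {s0, s1, s2, s3, s4, s5, s6}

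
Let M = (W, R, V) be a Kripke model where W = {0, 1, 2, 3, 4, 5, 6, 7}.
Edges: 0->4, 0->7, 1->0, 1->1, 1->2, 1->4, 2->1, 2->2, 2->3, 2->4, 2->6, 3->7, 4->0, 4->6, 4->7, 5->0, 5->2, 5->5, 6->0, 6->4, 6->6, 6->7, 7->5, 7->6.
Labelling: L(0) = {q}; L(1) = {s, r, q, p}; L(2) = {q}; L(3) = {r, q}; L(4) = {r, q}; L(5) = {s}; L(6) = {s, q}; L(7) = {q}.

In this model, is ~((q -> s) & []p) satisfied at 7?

Recall that []ψ holds at a world iff ψ holds at every accessible world, and <>ψ holds iff ψ holds at some accessible world.
At 7: (q -> s) & []p is false, so ~((q -> s) & []p) is true.
  At 7: q -> s is false, []p is false, so (q -> s) & []p is false.
    At 7: []p requires p at every successor {5, 6}.
      p fails at 5, so []p is false at 7.

Yes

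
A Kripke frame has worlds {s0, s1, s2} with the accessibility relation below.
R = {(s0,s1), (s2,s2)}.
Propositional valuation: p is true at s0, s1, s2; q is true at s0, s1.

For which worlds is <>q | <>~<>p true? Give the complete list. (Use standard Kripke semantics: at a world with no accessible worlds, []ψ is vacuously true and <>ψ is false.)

s0

Let φ = <>q | <>~<>p. Evaluate φ at each world:
  s0 (successors {s1}): φ is true.
  s1 (successors ∅): φ is false.
  s2 (successors {s2}): φ is false.
For instance, at s0:
  At s0: <>q is true, <>~<>p is true, so <>q | <>~<>p is true.
    At s0: <>q requires q at some successor in {s1}.
      q holds at s1, so <>q is true at s0.
    At s0: <>~<>p requires ~<>p at some successor in {s1}.
      ~<>p holds at s1, so <>~<>p is true at s0.
Satisfying worlds: {s0}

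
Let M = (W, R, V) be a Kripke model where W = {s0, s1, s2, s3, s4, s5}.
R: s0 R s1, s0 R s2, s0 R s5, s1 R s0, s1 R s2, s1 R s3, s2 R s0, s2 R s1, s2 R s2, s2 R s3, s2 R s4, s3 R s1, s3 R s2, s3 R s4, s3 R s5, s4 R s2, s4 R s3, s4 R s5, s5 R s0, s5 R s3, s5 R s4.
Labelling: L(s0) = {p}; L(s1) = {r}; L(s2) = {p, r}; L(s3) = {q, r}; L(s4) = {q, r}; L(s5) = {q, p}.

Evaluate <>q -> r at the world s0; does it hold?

At s0: <>q is true, r is false, so <>q -> r is false.
  At s0: <>q requires q at some successor in {s1, s2, s5}.
    q holds at s5, so <>q is true at s0.

No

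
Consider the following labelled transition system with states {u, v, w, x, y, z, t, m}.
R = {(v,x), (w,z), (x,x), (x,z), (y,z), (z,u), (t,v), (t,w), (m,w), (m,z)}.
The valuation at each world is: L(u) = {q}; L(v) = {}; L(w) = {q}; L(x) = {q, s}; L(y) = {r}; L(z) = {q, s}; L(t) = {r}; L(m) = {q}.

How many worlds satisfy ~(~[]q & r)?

Let φ = ~(~[]q & r). Evaluate φ at each world:
  u (successors ∅): φ is true.
  v (successors {x}): φ is true.
  w (successors {z}): φ is true.
  x (successors {x, z}): φ is true.
  y (successors {z}): φ is true.
  z (successors {u}): φ is true.
  t (successors {v, w}): φ is false.
  m (successors {w, z}): φ is true.
For instance, at x:
  At x: ~[]q & r is false, so ~(~[]q & r) is true.
    At x: ~[]q is false, r is false, so ~[]q & r is false.
      At x: []q is true, so ~[]q is false.
Satisfying worlds: {u, v, w, x, y, z, m}

7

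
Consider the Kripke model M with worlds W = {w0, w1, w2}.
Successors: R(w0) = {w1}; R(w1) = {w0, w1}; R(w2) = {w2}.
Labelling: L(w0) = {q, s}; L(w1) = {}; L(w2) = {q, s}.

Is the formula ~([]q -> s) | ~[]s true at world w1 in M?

At w1: ~([]q -> s) is false, ~[]s is true, so ~([]q -> s) | ~[]s is true.
  At w1: []q -> s is true, so ~([]q -> s) is false.
    At w1: []q is false, s is false, so []q -> s is true.
      At w1: []q requires q at every successor {w0, w1}.
        q fails at w1, so []q is false at w1.
  At w1: []s is false, so ~[]s is true.
    At w1: []s requires s at every successor {w0, w1}.
      s fails at w1, so []s is false at w1.

Yes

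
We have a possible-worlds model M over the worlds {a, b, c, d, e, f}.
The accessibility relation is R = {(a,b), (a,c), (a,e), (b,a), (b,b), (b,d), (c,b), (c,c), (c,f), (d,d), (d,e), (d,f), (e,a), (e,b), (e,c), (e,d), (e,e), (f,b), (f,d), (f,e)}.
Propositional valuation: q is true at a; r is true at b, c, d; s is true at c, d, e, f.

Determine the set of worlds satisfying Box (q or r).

Let φ = Box (q or r). Evaluate φ at each world:
  a (successors {b, c, e}): φ is false.
  b (successors {a, b, d}): φ is true.
  c (successors {b, c, f}): φ is false.
  d (successors {d, e, f}): φ is false.
  e (successors {a, b, c, d, e}): φ is false.
  f (successors {b, d, e}): φ is false.
For instance, at c:
  At c: Box (q or r) requires q or r at every successor {b, c, f}.
    q or r fails at f, so Box (q or r) is false at c.
Satisfying worlds: {b}

b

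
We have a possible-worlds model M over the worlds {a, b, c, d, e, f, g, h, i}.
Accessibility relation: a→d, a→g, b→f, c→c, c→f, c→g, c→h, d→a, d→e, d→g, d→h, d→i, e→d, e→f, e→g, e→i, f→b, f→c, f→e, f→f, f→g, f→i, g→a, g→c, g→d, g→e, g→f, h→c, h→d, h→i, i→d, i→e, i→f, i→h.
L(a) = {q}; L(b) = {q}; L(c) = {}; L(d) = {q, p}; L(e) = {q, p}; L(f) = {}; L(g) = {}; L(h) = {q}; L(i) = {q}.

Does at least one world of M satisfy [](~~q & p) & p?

Recall that []ψ holds at a world iff ψ holds at every accessible world, and <>ψ holds iff ψ holds at some accessible world.
Let φ = [](~~q & p) & p. Evaluate φ at each world:
  a (successors {d, g}): φ is false.
  b (successors {f}): φ is false.
  c (successors {c, f, g, h}): φ is false.
  d (successors {a, e, g, h, i}): φ is false.
  e (successors {d, f, g, i}): φ is false.
  f (successors {b, c, e, f, g, i}): φ is false.
  g (successors {a, c, d, e, f}): φ is false.
  h (successors {c, d, i}): φ is false.
  i (successors {d, e, f, h}): φ is false.
For instance, at h:
  At h: [](~~q & p) is false, p is false, so [](~~q & p) & p is false.
    At h: [](~~q & p) requires ~~q & p at every successor {c, d, i}.
      ~~q & p fails at c, so [](~~q & p) is false at h.

No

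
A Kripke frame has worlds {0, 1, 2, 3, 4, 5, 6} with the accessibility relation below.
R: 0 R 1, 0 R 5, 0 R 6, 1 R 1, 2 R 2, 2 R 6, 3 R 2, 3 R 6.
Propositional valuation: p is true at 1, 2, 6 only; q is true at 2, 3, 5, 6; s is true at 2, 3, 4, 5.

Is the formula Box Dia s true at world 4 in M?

Recall that Box ψ holds at a world iff ψ holds at every accessible world, and Dia ψ holds iff ψ holds at some accessible world.
At 4: no accessible worlds, so Box Dia s holds vacuously.

Yes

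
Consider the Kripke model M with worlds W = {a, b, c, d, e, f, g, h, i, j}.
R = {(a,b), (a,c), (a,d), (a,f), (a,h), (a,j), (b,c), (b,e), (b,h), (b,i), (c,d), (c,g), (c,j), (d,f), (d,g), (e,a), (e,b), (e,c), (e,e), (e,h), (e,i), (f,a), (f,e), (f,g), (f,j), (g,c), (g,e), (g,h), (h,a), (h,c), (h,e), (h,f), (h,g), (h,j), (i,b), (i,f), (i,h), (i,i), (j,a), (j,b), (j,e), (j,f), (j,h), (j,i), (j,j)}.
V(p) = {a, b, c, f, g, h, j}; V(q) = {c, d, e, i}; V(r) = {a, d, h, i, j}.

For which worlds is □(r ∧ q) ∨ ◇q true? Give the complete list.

Let φ = □(r ∧ q) ∨ ◇q. Evaluate φ at each world:
  a (successors {b, c, d, f, h, j}): φ is true.
  b (successors {c, e, h, i}): φ is true.
  c (successors {d, g, j}): φ is true.
  d (successors {f, g}): φ is false.
  e (successors {a, b, c, e, h, i}): φ is true.
  f (successors {a, e, g, j}): φ is true.
  g (successors {c, e, h}): φ is true.
  h (successors {a, c, e, f, g, j}): φ is true.
  i (successors {b, f, h, i}): φ is true.
  j (successors {a, b, e, f, h, i, j}): φ is true.
For instance, at i:
  At i: □(r ∧ q) is false, ◇q is true, so □(r ∧ q) ∨ ◇q is true.
    At i: □(r ∧ q) requires r ∧ q at every successor {b, f, h, i}.
      r ∧ q fails at b, so □(r ∧ q) is false at i.
    At i: ◇q requires q at some successor in {b, f, h, i}.
      q holds at i, so ◇q is true at i.
Satisfying worlds: {a, b, c, e, f, g, h, i, j}

a, b, c, e, f, g, h, i, j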